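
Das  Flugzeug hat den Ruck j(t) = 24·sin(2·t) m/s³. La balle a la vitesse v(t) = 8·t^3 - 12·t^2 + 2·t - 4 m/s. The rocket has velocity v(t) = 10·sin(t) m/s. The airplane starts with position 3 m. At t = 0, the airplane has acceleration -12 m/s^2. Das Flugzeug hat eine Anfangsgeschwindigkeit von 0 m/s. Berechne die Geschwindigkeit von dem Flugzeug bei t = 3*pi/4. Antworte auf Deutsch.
Wir müssen die Stammfunktion unserer Gleichung für den Ruck j(t) = 24·sin(2·t) 2-mal finden. Das Integral von dem Ruck, mit a(0) = -12, ergibt die Beschleunigung: a(t) = -12·cos(2·t). Mit ∫a(t)dt und Anwendung von v(0) = 0, finden wir v(t) = -6·sin(2·t). Aus der Gleichung für die Geschwindigkeit v(t) = -6·sin(2·t), setzen wir t = 3*pi/4 ein und erhalten v = 6.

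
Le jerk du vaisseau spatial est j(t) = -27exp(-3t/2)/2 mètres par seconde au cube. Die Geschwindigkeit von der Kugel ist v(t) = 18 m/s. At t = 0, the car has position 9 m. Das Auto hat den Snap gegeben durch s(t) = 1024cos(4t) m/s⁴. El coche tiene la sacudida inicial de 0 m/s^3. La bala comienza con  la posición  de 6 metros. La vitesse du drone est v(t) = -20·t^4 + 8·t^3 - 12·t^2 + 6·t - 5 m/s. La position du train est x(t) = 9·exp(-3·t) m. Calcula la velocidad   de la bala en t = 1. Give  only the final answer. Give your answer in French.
La réponse est 18.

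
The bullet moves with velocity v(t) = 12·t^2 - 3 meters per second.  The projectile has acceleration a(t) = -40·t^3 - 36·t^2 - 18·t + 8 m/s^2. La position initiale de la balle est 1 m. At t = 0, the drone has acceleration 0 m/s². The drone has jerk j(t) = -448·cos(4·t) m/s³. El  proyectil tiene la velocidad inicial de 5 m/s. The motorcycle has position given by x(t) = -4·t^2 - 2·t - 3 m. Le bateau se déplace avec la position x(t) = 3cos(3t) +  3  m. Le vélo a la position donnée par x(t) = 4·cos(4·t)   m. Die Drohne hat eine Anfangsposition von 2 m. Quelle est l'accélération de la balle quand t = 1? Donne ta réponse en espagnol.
Debemos derivar nuestra ecuación de la velocidad v(t) = 12·t^2 - 3 1 vez. Derivando la velocidad, obtenemos la aceleración: a(t) = 24·t. De la ecuación de la aceleración a(t) = 24·t, sustituimos t = 1 para obtener a = 24.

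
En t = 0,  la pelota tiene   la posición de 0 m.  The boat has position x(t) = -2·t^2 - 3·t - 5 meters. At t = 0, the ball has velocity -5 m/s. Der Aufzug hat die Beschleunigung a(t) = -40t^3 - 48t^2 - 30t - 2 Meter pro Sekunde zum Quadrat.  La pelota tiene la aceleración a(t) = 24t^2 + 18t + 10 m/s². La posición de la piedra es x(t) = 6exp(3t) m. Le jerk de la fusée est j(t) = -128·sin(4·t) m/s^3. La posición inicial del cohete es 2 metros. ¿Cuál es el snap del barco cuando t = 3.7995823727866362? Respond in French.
Pour résoudre ceci, nous devons prendre 4 dérivées de notre équation de la position x(t) = -2·t^2 - 3·t - 5. En dérivant la position, nous obtenons la vitesse: v(t) = -4·t - 3. En dérivant la vitesse, nous obtenons l'accélération: a(t) = -4. En prenant d/dt de a(t), nous trouvons j(t) = 0. La dérivée du jerk donne le snap: s(t) = 0. De l'équation du snap s(t) = 0, nous substituons t = 3.7995823727866362 pour obtenir s = 0.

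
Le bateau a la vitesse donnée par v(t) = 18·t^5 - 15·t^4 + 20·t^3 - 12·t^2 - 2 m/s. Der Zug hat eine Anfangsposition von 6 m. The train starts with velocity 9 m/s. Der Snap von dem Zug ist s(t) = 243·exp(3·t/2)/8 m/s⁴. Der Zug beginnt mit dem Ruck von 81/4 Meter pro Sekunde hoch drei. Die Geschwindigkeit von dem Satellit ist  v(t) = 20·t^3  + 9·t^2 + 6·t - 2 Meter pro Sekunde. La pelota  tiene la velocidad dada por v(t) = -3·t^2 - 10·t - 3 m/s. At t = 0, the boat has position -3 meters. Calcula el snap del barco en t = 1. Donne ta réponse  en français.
Nous devons dériver notre équation de la vitesse v(t) = 18·t^5 - 15·t^4 + 20·t^3 - 12·t^2 - 2 3 fois. En dérivant la vitesse, nous obtenons l'accélération: a(t) = 90·t^4 - 60·t^3 + 60·t^2 - 24·t. En dérivant l'accélération, nous obtenons le jerk: j(t) = 360·t^3 - 180·t^2 + 120·t - 24. En prenant d/dt de j(t), nous trouvons s(t) = 1080·t^2 - 360·t + 120. De l'équation du snap s(t) = 1080·t^2 - 360·t + 120, nous substituons t = 1 pour obtenir s = 840.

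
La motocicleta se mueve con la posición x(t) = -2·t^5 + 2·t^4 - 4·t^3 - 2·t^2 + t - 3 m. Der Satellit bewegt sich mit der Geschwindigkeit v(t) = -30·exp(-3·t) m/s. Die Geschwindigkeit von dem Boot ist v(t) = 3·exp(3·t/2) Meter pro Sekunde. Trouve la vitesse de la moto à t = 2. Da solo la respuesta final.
v(2) = -151.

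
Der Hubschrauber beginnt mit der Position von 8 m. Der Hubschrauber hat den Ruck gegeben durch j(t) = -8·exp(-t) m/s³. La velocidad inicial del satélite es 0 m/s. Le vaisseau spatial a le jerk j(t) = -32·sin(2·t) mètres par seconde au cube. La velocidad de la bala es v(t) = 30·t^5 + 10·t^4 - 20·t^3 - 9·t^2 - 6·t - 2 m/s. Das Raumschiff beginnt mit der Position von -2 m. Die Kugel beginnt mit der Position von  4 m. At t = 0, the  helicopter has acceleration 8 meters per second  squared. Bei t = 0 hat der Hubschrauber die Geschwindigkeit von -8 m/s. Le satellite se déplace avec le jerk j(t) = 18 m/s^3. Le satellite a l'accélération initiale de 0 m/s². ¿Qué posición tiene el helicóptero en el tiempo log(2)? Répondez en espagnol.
Necesitamos integrar nuestra ecuación de la sacudida j(t) = -8·exp(-t) 3 veces. Integrando la sacudida y usando la condición inicial a(0) = 8, obtenemos a(t) = 8·exp(-t). La integral de la aceleración es la velocidad. Usando v(0) = -8, obtenemos v(t) = -8·exp(-t). Tomando ∫v(t)dt y aplicando x(0) = 8, encontramos x(t) = 8·exp(-t). De la ecuación de la posición x(t) = 8·exp(-t), sustituimos t = log(2) para obtener x = 4.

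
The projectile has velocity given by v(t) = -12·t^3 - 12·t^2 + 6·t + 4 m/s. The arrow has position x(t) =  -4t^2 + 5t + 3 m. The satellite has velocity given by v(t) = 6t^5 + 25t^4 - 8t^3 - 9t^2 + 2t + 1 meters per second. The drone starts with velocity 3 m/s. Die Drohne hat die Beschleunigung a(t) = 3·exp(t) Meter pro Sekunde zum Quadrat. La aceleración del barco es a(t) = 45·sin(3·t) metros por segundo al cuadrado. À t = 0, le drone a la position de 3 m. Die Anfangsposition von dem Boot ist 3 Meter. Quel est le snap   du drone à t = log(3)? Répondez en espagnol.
Para resolver esto, necesitamos tomar 2 derivadas de nuestra ecuación de la aceleración a(t) = 3·exp(t). Tomando d/dt de a(t), encontramos j(t) = 3·exp(t). Derivando la sacudida, obtenemos el snap: s(t) = 3·exp(t). Tenemos el snap s(t) = 3·exp(t). Sustituyendo t = log(3): s(log(3)) = 9.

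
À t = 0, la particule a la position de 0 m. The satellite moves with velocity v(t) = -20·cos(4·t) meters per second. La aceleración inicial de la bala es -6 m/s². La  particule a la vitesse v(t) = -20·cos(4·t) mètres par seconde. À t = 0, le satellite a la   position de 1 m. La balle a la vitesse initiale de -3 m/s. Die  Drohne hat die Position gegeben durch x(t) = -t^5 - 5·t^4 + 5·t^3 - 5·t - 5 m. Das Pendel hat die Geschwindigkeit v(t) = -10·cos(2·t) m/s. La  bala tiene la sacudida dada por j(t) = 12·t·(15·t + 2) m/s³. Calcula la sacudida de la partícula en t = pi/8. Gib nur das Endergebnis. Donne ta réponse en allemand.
Die Antwort ist 0.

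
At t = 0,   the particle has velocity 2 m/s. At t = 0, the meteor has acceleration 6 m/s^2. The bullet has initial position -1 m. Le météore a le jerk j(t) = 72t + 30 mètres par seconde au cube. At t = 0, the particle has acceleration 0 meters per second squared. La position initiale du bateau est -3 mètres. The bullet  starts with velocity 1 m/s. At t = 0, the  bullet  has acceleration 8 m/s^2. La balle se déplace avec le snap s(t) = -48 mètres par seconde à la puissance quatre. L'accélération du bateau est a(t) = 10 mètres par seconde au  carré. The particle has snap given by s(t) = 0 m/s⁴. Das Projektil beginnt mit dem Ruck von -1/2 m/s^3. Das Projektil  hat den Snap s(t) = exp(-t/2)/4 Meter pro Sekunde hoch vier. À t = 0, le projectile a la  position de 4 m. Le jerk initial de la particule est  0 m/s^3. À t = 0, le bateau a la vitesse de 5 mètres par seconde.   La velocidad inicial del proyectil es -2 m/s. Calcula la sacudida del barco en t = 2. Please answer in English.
To solve this, we need to take 1 derivative of our acceleration equation a(t) = 10. The derivative of acceleration gives jerk: j(t) = 0. From the given jerk equation j(t) = 0, we substitute t = 2 to get j = 0.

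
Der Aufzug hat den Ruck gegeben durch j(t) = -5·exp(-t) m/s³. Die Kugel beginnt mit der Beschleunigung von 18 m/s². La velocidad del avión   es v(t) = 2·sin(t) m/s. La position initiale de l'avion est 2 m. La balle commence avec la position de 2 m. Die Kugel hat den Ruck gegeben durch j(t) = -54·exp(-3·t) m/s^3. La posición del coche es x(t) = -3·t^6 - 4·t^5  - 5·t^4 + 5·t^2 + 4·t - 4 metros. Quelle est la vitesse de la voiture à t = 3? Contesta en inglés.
We must differentiate our position equation x(t) = -3·t^6 - 4·t^5 - 5·t^4 + 5·t^2 + 4·t - 4 1 time. Taking d/dt of x(t), we find v(t) = -18·t^5 - 20·t^4 - 20·t^3 + 10·t + 4. From the given velocity equation v(t) = -18·t^5 - 20·t^4 - 20·t^3 + 10·t + 4, we substitute t = 3 to get v = -6500.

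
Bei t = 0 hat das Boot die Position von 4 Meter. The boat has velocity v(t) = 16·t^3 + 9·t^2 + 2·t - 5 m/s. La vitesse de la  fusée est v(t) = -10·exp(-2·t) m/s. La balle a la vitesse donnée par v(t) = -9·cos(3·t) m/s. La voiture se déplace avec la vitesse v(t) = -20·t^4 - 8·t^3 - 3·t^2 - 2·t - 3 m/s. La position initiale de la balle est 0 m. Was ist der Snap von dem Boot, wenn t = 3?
Ausgehend von der Geschwindigkeit v(t) = 16·t^3 + 9·t^2 + 2·t - 5, nehmen wir 3 Ableitungen. Durch Ableiten von der Geschwindigkeit erhalten wir die Beschleunigung: a(t) = 48·t^2 + 18·t + 2. Durch Ableiten von der Beschleunigung erhalten wir den Ruck: j(t) = 96·t + 18. Die Ableitung von dem Ruck ergibt den Snap: s(t) = 96. Mit s(t) = 96 und Einsetzen von t = 3, finden wir s = 96.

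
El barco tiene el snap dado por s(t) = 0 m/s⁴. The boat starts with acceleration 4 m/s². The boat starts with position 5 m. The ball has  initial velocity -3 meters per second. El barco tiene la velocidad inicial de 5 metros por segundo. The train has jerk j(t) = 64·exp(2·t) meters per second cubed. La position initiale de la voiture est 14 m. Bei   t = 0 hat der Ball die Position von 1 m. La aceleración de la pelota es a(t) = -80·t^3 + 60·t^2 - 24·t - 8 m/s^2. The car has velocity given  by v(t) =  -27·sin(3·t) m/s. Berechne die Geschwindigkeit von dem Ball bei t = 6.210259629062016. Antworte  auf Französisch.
En partant de l'accélération a(t) = -80·t^3 + 60·t^2 - 24·t - 8, nous prenons 1 primitive. En intégrant l'accélération et en utilisant la condition initiale v(0) = -3, nous obtenons v(t) = -20·t^4 + 20·t^3 - 12·t^2 - 8·t - 3. En utilisant v(t) = -20·t^4 + 20·t^3 - 12·t^2 - 8·t - 3 et en substituant t = 6.210259629062016, nous trouvons v = -25473.9986153222.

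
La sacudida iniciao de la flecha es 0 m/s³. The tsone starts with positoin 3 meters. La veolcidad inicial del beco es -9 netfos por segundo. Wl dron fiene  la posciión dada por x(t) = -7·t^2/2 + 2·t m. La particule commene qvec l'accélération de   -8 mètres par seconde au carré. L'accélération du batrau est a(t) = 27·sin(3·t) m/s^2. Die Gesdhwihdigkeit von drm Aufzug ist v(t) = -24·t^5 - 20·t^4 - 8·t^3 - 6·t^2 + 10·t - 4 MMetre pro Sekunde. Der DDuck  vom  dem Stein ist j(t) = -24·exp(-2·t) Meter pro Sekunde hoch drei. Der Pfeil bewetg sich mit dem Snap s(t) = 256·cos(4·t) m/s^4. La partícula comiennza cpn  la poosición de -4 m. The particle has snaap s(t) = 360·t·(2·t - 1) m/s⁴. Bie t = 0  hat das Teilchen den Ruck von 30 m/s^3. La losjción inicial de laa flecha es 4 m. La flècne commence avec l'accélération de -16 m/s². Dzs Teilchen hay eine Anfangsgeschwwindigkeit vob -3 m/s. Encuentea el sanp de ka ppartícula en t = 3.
De la ecuación del snap s(t) = 360·t·(2·t - 1), sustituimos t = 3 para obtener s = 5400.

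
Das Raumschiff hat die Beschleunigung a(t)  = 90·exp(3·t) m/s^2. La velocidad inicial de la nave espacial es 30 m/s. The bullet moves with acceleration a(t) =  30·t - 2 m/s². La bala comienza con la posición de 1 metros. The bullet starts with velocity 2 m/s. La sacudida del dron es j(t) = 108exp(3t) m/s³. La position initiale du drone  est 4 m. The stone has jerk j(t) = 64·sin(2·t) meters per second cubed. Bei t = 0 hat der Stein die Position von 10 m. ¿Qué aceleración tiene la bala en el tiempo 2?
Usando a(t) = 30·t - 2 y sustituyendo t = 2, encontramos a = 58.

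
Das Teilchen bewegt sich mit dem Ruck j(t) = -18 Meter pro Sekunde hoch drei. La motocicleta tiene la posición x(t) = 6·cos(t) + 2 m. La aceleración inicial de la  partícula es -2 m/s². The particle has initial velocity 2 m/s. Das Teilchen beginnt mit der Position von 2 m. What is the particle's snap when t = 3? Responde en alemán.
Wir müssen unsere Gleichung für den Ruck j(t) = -18 1-mal ableiten. Mit d/dt von j(t) finden wir s(t) = 0. Aus der Gleichung für den Snap s(t) = 0, setzen wir t = 3 ein und erhalten s = 0.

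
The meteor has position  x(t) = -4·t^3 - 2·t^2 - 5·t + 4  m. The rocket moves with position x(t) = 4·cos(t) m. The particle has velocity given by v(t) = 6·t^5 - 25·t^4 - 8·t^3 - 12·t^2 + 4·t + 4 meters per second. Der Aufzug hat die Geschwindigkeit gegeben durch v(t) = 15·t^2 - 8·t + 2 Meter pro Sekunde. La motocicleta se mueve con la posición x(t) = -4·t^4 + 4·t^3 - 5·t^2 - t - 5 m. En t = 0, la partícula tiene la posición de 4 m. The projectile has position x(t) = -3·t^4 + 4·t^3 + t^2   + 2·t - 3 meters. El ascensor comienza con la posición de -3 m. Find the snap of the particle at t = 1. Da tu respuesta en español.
Partiendo de la velocidad v(t) = 6·t^5 - 25·t^4 - 8·t^3 - 12·t^2 + 4·t + 4, tomamos 3 derivadas. La derivada de la velocidad da la aceleración: a(t) = 30·t^4 - 100·t^3 - 24·t^2 - 24·t + 4. La derivada de la aceleración da la sacudida: j(t) = 120·t^3 - 300·t^2 - 48·t - 24. Tomando d/dt de j(t), encontramos s(t) = 360·t^2 - 600·t - 48. Usando s(t) = 360·t^2 - 600·t - 48 y sustituyendo t = 1, encontramos s = -288.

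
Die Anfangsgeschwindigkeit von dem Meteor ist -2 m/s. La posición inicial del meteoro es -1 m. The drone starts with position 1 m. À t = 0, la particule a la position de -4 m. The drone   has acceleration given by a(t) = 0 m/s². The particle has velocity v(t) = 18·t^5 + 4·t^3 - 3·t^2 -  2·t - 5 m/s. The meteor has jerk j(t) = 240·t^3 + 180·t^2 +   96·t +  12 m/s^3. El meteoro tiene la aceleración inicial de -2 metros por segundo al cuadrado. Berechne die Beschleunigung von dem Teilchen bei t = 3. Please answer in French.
Nous devons dériver notre équation de la vitesse v(t) = 18·t^5 + 4·t^3 - 3·t^2 - 2·t - 5 1 fois. En prenant d/dt de v(t), nous trouvons a(t) = 90·t^4 + 12·t^2 - 6·t - 2. Nous avons l'accélération a(t) = 90·t^4 + 12·t^2 - 6·t - 2. En substituant t = 3: a(3) = 7378.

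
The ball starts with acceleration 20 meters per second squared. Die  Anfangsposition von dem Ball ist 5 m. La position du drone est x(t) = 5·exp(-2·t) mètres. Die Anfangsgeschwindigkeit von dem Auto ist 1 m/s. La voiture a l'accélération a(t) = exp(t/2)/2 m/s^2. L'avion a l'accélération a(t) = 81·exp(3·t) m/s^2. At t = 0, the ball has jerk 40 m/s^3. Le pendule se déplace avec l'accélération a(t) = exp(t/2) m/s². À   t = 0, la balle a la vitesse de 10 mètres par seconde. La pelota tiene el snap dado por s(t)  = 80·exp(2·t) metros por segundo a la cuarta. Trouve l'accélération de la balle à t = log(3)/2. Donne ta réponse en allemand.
Wir müssen unsere Gleichung für den Snap s(t) = 80·exp(2·t) 2-mal integrieren. Durch Integration von dem Snap und Verwendung der Anfangsbedingung j(0) = 40, erhalten wir j(t) = 40·exp(2·t). Das Integral von dem Ruck ist die Beschleunigung. Mit a(0) = 20 erhalten wir a(t) = 20·exp(2·t). Mit a(t) = 20·exp(2·t) und Einsetzen von t = log(3)/2, finden wir a = 60.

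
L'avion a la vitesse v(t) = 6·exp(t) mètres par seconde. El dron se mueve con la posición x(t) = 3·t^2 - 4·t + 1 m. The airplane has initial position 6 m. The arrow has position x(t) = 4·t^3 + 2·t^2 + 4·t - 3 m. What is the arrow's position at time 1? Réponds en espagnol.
Tenemos la posición x(t) = 4·t^3 + 2·t^2 + 4·t - 3. Sustituyendo t = 1: x(1) = 7.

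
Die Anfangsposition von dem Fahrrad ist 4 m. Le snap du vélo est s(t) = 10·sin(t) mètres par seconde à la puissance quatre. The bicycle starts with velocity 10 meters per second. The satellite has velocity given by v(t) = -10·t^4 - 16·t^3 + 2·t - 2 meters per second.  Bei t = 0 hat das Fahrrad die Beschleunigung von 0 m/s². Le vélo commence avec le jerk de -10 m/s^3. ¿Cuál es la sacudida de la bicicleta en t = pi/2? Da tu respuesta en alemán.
Wir müssen unsere Gleichung für den Snap s(t) = 10·sin(t) 1-mal integrieren. Die Stammfunktion von dem Snap ist der Ruck. Mit j(0) = -10 erhalten wir j(t) = -10·cos(t). Aus der Gleichung für den Ruck j(t) = -10·cos(t), setzen wir t = pi/2 ein und erhalten j = 0.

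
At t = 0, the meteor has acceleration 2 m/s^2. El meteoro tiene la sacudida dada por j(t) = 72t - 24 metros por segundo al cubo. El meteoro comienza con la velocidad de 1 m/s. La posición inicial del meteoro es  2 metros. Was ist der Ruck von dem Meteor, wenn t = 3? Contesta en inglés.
We have jerk j(t) = 72·t - 24. Substituting t = 3: j(3) = 192.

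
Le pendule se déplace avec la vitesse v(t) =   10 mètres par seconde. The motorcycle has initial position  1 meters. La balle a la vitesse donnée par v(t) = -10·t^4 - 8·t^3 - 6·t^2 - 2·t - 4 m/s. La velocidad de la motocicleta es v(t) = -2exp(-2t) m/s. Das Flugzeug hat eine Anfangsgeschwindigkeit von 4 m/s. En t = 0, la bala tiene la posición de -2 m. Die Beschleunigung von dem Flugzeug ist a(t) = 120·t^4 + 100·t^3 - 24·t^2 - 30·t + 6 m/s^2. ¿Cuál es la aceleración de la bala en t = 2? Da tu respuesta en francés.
Pour résoudre ceci, nous devons prendre 1 dérivée de notre équation de la vitesse v(t) = -10·t^4 - 8·t^3 - 6·t^2 - 2·t - 4. En prenant d/dt de v(t), nous trouvons a(t) = -40·t^3 - 24·t^2 - 12·t - 2. Nous avons l'accélération a(t) = -40·t^3 - 24·t^2 - 12·t - 2. En substituant t = 2: a(2) = -442.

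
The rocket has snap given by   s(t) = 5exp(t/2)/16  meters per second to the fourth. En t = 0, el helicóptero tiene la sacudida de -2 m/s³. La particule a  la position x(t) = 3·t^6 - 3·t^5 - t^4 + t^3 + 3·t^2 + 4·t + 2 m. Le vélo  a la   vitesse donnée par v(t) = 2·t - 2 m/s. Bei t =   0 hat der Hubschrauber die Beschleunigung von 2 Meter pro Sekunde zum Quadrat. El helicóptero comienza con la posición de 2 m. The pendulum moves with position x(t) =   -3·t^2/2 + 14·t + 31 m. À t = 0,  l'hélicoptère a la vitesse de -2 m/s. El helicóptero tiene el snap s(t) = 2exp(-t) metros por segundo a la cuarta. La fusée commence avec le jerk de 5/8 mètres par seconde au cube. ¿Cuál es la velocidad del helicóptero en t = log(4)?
Debemos encontrar la antiderivada de nuestra ecuación del snap s(t) = 2·exp(-t) 3 veces. Tomando ∫s(t)dt y aplicando j(0) = -2, encontramos j(t) = -2·exp(-t). Integrando la sacudida y usando la condición inicial a(0) = 2, obtenemos a(t) = 2·exp(-t). Integrando la aceleración y usando la condición inicial v(0) = -2, obtenemos v(t) = -2·exp(-t). De la ecuación de la velocidad v(t) = -2·exp(-t), sustituimos t = log(4) para obtener v = -1/2.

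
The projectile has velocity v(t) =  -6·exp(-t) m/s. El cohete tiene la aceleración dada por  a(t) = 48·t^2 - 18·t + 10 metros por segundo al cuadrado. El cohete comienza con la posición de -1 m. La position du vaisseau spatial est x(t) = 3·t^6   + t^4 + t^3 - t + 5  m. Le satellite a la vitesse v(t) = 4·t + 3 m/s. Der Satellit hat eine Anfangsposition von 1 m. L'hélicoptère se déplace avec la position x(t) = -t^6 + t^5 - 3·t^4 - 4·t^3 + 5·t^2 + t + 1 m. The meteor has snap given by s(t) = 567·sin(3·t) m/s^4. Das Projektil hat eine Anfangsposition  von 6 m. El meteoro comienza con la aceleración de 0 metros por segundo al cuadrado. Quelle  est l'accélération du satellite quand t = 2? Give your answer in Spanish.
Para resolver esto, necesitamos tomar 1 derivada de nuestra ecuación de la velocidad v(t) = 4·t + 3. La derivada de la velocidad da la aceleración: a(t) = 4. Tenemos la aceleración a(t) = 4. Sustituyendo t = 2: a(2) = 4.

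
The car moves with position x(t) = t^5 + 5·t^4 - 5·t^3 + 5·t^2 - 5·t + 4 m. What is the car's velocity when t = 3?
We must differentiate our position equation x(t) = t^5 + 5·t^4 - 5·t^3 + 5·t^2 - 5·t + 4 1 time. The derivative of position gives velocity: v(t) = 5·t^4 + 20·t^3 - 15·t^2 + 10·t - 5. Using v(t) = 5·t^4 + 20·t^3 - 15·t^2 + 10·t - 5 and substituting t = 3, we find v = 835.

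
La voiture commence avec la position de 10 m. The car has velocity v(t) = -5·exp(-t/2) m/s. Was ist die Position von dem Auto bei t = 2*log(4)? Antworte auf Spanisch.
Para resolver esto, necesitamos tomar 1 antiderivada de nuestra ecuación de la velocidad v(t) = -5·exp(-t/2). Integrando la velocidad y usando la condición inicial x(0) = 10, obtenemos x(t) = 10·exp(-t/2). Usando x(t) = 10·exp(-t/2) y sustituyendo t = 2*log(4), encontramos x = 5/2.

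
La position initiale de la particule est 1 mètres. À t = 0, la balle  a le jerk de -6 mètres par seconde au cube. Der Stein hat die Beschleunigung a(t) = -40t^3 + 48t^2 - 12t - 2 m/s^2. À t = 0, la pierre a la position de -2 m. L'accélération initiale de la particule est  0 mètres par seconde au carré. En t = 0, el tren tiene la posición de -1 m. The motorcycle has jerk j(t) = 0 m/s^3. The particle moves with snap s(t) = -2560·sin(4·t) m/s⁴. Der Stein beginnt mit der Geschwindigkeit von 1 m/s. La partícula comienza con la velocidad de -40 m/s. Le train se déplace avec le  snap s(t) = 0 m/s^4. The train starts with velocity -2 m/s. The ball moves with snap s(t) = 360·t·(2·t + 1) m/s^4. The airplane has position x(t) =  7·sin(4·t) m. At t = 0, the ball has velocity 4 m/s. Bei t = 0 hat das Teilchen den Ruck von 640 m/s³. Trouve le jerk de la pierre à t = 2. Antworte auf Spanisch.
Para resolver esto, necesitamos tomar 1 derivada de nuestra ecuación de la aceleración a(t) = -40·t^3 + 48·t^2 - 12·t - 2. Derivando la aceleración, obtenemos la sacudida: j(t) = -120·t^2 + 96·t - 12. Usando j(t) = -120·t^2 + 96·t - 12 y sustituyendo t = 2, encontramos j = -300.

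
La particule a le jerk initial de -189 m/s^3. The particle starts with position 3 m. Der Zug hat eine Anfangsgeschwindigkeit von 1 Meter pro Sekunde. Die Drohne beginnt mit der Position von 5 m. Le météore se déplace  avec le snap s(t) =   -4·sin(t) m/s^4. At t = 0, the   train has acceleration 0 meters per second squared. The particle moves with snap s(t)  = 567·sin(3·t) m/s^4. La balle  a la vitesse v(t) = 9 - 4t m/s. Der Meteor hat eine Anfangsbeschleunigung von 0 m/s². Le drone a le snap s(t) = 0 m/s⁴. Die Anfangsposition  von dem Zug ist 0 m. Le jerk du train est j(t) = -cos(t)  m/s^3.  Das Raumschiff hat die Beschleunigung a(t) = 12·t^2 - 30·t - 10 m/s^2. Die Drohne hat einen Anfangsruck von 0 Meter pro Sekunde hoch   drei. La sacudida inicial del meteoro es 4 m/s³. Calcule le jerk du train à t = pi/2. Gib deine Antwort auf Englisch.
We have jerk j(t) = -cos(t). Substituting t = pi/2: j(pi/2) = 0.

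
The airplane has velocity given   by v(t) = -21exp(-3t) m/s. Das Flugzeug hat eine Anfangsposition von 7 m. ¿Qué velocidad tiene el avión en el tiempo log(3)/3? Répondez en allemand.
Mit v(t) = -21·exp(-3·t) und Einsetzen von t = log(3)/3, finden wir v = -7.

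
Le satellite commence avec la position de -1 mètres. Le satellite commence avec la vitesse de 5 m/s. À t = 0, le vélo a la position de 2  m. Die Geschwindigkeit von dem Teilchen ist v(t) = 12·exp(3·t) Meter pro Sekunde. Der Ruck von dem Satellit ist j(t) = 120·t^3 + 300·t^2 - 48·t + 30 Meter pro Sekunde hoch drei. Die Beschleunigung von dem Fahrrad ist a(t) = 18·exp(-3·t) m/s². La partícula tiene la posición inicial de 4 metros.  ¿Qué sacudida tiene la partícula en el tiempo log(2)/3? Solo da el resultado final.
La respuesta es 216.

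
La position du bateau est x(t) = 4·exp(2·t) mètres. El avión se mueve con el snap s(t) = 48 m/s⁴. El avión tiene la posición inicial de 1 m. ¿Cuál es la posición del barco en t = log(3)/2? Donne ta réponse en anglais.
From the given position equation x(t) = 4·exp(2·t), we substitute t = log(3)/2 to get x = 12.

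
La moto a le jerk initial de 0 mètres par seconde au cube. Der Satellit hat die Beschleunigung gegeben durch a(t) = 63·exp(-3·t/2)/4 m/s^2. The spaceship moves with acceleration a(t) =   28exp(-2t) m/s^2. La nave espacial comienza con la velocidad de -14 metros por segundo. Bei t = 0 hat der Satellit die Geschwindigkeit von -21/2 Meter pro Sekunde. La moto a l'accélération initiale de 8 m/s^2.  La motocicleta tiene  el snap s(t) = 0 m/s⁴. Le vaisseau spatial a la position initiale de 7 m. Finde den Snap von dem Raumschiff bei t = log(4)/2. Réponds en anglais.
Starting from acceleration a(t) = 28·exp(-2·t), we take 2 derivatives. Differentiating acceleration, we get jerk: j(t) = -56·exp(-2·t). Taking d/dt of j(t), we find s(t) = 112·exp(-2·t). From the given snap equation s(t) = 112·exp(-2·t), we substitute t = log(4)/2 to get s = 28.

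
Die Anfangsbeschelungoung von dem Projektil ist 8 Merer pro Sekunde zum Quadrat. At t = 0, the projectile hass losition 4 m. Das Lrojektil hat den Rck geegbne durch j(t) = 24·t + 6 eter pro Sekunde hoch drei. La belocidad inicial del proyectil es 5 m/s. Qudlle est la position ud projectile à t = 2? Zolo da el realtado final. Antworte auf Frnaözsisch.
À t = 2, x = 54.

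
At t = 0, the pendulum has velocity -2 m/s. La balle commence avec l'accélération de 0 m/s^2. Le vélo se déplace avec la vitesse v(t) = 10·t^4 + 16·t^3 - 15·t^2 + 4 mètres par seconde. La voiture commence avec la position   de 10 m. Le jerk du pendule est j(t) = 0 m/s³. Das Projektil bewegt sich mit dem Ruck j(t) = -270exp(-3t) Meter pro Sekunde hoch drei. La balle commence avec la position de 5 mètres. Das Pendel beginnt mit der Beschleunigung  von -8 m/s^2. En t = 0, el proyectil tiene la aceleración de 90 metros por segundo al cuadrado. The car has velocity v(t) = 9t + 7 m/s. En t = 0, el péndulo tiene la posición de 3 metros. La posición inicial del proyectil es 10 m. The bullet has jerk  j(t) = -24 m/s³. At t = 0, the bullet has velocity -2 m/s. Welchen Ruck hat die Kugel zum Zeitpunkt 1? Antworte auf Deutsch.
Wir haben den Ruck j(t) = -24. Durch Einsetzen von t = 1: j(1) = -24.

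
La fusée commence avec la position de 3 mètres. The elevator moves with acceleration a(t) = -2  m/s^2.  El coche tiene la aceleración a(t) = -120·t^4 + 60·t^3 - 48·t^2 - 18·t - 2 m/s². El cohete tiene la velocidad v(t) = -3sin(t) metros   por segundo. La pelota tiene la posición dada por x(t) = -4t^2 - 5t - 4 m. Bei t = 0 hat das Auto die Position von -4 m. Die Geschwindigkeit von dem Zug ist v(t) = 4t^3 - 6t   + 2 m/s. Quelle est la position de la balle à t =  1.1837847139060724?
En utilisant x(t) = -4·t^2 - 5·t - 4 et en substituant t = 1.1837847139060724, nous trouvons x = -15.5243085650411.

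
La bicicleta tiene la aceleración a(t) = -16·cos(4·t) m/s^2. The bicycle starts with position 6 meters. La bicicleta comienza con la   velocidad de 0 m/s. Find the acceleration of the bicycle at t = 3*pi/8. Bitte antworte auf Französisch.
De l'équation de l'accélération a(t) = -16·cos(4·t), nous substituons t = 3*pi/8 pour obtenir a = 0.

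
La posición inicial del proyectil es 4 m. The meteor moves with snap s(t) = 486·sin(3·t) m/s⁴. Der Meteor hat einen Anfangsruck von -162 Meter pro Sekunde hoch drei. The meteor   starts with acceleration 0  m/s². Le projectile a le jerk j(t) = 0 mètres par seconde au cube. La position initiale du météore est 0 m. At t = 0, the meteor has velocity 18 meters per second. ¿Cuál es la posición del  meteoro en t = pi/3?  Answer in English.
Starting from snap s(t) = 486·sin(3·t), we take 4 integrals. The integral of snap is jerk. Using j(0) = -162, we get j(t) = -162·cos(3·t). Integrating jerk and using the initial condition a(0) = 0, we get a(t) = -54·sin(3·t). Taking ∫a(t)dt and applying v(0) = 18, we find v(t) = 18·cos(3·t). Taking ∫v(t)dt and applying x(0) = 0, we find x(t) = 6·sin(3·t). We have position x(t) = 6·sin(3·t). Substituting t = pi/3: x(pi/3) = 0.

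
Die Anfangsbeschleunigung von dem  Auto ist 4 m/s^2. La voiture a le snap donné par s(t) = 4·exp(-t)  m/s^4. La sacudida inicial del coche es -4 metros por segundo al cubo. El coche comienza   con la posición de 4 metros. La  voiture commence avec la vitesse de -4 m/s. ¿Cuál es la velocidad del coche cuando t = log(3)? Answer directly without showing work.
En t = log(3), v = -4/3.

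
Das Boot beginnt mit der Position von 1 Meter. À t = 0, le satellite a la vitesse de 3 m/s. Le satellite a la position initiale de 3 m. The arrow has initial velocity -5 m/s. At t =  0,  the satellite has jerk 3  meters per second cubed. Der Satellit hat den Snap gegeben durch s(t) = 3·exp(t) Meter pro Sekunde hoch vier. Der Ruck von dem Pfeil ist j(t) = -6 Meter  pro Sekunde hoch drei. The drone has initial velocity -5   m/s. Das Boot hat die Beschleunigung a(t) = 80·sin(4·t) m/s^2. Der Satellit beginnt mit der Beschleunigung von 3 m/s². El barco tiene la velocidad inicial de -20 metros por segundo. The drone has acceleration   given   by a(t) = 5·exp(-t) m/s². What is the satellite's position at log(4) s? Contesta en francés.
Pour résoudre ceci, nous devons prendre 4 intégrales de notre équation du snap s(t) = 3·exp(t). La primitive du snap est le jerk. En utilisant j(0) = 3, nous obtenons j(t) = 3·exp(t). En prenant ∫j(t)dt et en appliquant a(0) = 3, nous trouvons a(t) = 3·exp(t). En intégrant l'accélération et en utilisant la condition initiale v(0) = 3, nous obtenons v(t) = 3·exp(t). En prenant ∫v(t)dt et en appliquant x(0) = 3, nous trouvons x(t) = 3·exp(t). Nous avons la position x(t) = 3·exp(t). En substituant t = log(4): x(log(4)) = 12.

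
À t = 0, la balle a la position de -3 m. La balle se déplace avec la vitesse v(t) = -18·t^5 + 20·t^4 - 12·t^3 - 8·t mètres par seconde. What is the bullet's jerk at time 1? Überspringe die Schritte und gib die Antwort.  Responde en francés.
j(1) = -192.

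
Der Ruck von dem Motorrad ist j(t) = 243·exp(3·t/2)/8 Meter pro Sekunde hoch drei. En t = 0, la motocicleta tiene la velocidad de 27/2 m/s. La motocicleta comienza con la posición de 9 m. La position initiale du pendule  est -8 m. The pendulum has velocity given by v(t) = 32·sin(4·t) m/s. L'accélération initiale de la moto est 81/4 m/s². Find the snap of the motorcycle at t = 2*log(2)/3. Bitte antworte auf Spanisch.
Debemos derivar nuestra ecuación de la sacudida j(t) = 243·exp(3·t/2)/8 1 vez. Derivando la sacudida, obtenemos el snap: s(t) = 729·exp(3·t/2)/16. Usando s(t) = 729·exp(3·t/2)/16 y sustituyendo t = 2*log(2)/3, encontramos s = 729/8.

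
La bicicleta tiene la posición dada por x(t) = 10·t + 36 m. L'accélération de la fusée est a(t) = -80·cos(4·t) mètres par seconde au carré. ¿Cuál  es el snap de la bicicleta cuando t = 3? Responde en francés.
Pour résoudre ceci, nous devons prendre 4 dérivées de notre équation de la position x(t) = 10·t + 36. La dérivée de la position donne la vitesse: v(t) = 10. La dérivée de la vitesse donne l'accélération: a(t) = 0. La dérivée de l'accélération donne le jerk: j(t) = 0. En dérivant le jerk, nous obtenons le snap: s(t) = 0. De l'équation du snap s(t) = 0, nous substituons t = 3 pour obtenir s = 0.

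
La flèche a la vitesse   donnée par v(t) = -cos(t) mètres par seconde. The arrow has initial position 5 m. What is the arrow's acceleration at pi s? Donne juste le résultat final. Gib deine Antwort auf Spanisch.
En t = pi, a = 0.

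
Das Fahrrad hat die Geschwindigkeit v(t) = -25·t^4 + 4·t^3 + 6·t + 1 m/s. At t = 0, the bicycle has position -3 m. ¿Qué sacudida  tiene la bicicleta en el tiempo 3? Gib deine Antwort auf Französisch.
En partant de la vitesse v(t) = -25·t^4 + 4·t^3 + 6·t + 1, nous prenons 2 dérivées. En dérivant la vitesse, nous obtenons l'accélération: a(t) = -100·t^3 + 12·t^2 + 6. En prenant d/dt de a(t), nous trouvons j(t) = -300·t^2 + 24·t. En utilisant j(t) = -300·t^2 + 24·t et en substituant t = 3, nous trouvons j = -2628.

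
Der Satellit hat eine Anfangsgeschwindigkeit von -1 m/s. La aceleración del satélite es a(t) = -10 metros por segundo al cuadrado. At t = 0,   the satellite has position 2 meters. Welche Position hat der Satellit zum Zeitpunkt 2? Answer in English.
Starting from acceleration a(t) = -10, we take 2 integrals. The integral of acceleration, with v(0) = -1, gives velocity: v(t) = -10·t - 1. Taking ∫v(t)dt and applying x(0) = 2, we find x(t) = -5·t^2 - t + 2. From the given position equation x(t) = -5·t^2 - t + 2, we substitute t = 2 to get x = -20.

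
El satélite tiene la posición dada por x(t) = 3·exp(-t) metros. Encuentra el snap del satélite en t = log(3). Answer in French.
En partant de la position x(t) = 3·exp(-t), nous prenons 4 dérivées. En prenant d/dt de x(t), nous trouvons v(t) = -3·exp(-t). En dérivant la vitesse, nous obtenons l'accélération: a(t) = 3·exp(-t). La dérivée de l'accélération donne le jerk: j(t) = -3·exp(-t). La dérivée du jerk donne le snap: s(t) = 3·exp(-t). En utilisant s(t) = 3·exp(-t) et en substituant t = log(3), nous trouvons s = 1.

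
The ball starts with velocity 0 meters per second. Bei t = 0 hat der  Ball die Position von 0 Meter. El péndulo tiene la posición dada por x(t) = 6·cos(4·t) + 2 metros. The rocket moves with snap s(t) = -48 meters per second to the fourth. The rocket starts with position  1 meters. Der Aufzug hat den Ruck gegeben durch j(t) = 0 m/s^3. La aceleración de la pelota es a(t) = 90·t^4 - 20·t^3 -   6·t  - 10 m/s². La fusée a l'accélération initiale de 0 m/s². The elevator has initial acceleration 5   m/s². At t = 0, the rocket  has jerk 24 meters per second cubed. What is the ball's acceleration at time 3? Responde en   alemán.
Aus der Gleichung für die Beschleunigung a(t) = 90·t^4 - 20·t^3 - 6·t - 10, setzen wir t = 3 ein und erhalten a = 6722.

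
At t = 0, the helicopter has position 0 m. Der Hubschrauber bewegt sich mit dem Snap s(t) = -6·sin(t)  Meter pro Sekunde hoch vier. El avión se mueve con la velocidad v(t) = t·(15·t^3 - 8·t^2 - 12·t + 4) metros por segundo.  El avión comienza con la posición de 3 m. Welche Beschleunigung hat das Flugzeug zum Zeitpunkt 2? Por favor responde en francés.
Pour résoudre ceci, nous devons prendre 1 dérivée de notre équation de la vitesse v(t) = t·(15·t^3 - 8·t^2 - 12·t + 4). En dérivant la vitesse, nous obtenons l'accélération: a(t) = 15·t^3 - 8·t^2 + t·(45·t^2 - 16·t - 12) - 12·t + 4. Nous avons l'accélération a(t) = 15·t^3 - 8·t^2 + t·(45·t^2 - 16·t - 12) - 12·t + 4. En substituant t = 2: a(2) = 340.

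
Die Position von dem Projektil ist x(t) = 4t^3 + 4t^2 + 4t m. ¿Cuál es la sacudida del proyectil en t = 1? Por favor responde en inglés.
To solve this, we need to take 3 derivatives of our position equation x(t) = 4·t^3 + 4·t^2 + 4·t. Taking d/dt of x(t), we find v(t) = 12·t^2 + 8·t + 4. Taking d/dt of v(t), we find a(t) = 24·t + 8. Differentiating acceleration, we get jerk: j(t) = 24. We have jerk j(t) = 24. Substituting t = 1: j(1) = 24.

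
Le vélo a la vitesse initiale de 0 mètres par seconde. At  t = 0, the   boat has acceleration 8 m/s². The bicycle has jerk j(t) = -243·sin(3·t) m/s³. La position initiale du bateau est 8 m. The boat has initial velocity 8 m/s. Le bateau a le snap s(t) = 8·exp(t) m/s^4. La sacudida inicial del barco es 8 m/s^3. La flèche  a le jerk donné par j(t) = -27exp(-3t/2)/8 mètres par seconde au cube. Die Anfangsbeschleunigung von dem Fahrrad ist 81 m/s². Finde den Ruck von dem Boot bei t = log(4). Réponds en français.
Pour résoudre ceci, nous devons prendre 1 primitive de notre équation du snap s(t) = 8·exp(t). La primitive du snap est le jerk. En utilisant j(0) = 8, nous obtenons j(t) = 8·exp(t). Nous avons le jerk j(t) = 8·exp(t). En substituant t = log(4): j(log(4)) = 32.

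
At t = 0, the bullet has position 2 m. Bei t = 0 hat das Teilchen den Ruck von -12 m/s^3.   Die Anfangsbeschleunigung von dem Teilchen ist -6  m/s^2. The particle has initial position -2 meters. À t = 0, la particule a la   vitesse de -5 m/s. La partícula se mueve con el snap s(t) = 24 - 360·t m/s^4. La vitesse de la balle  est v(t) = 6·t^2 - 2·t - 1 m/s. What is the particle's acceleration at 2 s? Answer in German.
Wir müssen das Integral unserer Gleichung für den Snap s(t) = 24 - 360·t 2-mal finden. Durch Integration von dem Snap und Verwendung der Anfangsbedingung j(0) = -12, erhalten wir j(t) = -180·t^2 + 24·t - 12. Durch Integration von dem Ruck und Verwendung der Anfangsbedingung a(0) = -6, erhalten wir a(t) = -60·t^3 + 12·t^2 - 12·t - 6. Wir haben die Beschleunigung a(t) = -60·t^3 + 12·t^2 - 12·t - 6. Durch Einsetzen von t = 2: a(2) = -462.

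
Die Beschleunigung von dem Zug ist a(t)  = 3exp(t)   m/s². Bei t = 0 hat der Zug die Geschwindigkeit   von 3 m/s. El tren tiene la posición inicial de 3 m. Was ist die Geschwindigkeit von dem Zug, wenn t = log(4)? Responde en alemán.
Wir müssen die Stammfunktion unserer Gleichung für die Beschleunigung a(t) = 3·exp(t) 1-mal finden. Das Integral von der Beschleunigung ist die Geschwindigkeit. Mit v(0) = 3 erhalten wir v(t) = 3·exp(t). Wir haben die Geschwindigkeit v(t) = 3·exp(t). Durch Einsetzen von t = log(4): v(log(4)) = 12.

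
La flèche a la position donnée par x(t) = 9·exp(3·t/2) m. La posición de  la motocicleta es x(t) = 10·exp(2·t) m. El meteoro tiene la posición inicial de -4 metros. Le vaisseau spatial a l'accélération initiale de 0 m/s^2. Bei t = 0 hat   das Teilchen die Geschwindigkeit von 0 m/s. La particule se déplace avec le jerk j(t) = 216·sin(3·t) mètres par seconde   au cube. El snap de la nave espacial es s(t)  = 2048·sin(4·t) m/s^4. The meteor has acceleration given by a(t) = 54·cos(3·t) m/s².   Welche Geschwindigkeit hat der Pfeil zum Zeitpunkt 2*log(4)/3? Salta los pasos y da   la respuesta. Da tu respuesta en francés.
v(2*log(4)/3) = 54.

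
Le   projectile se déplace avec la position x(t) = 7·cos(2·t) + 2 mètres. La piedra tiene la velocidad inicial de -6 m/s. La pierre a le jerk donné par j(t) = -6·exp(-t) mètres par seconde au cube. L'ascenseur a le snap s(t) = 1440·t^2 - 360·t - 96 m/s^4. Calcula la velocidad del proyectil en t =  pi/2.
Debemos derivar nuestra ecuación de la posición x(t) = 7·cos(2·t) + 2 1 vez. Tomando d/dt de x(t), encontramos v(t) = -14·sin(2·t). De la ecuación de la velocidad v(t) = -14·sin(2·t), sustituimos t = pi/2 para obtener v = 0.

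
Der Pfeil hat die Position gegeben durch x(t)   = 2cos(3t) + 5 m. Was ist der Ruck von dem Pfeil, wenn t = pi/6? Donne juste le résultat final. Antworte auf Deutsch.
Der Ruck bei t = pi/6 ist j = 54.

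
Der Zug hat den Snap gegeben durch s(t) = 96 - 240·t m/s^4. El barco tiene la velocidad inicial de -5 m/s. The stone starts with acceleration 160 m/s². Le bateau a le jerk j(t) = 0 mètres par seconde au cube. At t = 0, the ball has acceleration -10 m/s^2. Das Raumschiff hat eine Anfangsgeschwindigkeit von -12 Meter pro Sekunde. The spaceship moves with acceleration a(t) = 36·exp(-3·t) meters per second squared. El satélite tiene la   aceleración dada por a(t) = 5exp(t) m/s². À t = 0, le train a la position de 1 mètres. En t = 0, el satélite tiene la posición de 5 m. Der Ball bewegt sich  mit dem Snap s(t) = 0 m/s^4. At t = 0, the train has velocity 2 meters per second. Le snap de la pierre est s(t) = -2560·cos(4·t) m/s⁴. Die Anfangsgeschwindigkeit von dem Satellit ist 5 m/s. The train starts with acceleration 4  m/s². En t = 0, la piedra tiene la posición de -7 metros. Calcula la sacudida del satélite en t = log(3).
Para resolver esto, necesitamos tomar 1 derivada de nuestra ecuación de la aceleración a(t) = 5·exp(t). La derivada de la aceleración da la sacudida: j(t) = 5·exp(t). Tenemos la sacudida j(t) = 5·exp(t). Sustituyendo t = log(3): j(log(3)) = 15.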